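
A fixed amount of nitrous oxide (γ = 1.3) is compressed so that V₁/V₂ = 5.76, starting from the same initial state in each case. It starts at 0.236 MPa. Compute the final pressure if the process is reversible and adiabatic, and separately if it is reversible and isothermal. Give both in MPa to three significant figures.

adiabatic: 2.30 MPa; isothermal: 1.36 MPa

Isothermal: P₂ = P₁(V₁/V₂) = 0.236×5.76 = 1.359 MPa.
Adiabatic: P₂ = P₁(V₁/V₂)^γ = 0.236×5.76^(1.3) = 2.299 MPa.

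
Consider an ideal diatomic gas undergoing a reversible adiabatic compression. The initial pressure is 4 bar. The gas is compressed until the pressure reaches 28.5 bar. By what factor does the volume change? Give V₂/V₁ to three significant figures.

From PV^γ = const, V₂/V₁ = (P₁/P₂)^(1/γ).
For a diatomic ideal gas γ = 7/5.
V₂/V₁ = (4/28.5)^(5/7) = 0.246.

V₂/V₁ ≈ 0.246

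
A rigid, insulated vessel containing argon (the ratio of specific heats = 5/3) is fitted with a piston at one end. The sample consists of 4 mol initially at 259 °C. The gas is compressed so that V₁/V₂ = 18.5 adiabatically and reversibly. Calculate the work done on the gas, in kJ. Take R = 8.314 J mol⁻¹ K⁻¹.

Adiabatic: T₁V₁^(γ−1) = T₂V₂^(γ−1) ⇒ T₂ = T₁ (V₁/V₂)^(γ−1).
T₁ = 259 °C = 532.1 K.
T₂ = 532.1 × 18.5^(2/3) = 3722 K.
Q = 0, so ΔU = W_on_gas = nCᵥΔT with Cᵥ = R/(γ−1) = 12.47 J/(mol·K).
ΔU = 4 × 12.47 × (3722 − 532.1) = 159100 J.

W ≈ 159 kJ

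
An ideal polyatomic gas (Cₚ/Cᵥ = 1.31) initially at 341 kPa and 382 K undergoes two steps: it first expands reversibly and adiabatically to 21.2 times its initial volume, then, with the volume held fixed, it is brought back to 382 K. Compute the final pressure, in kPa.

Adiabatic step (PV^γ = const): P₂ = 341×(1/21.2)^(1.31) = 6.241 kPa; T₂ = 382×(1/21.2)^(0.31) = 148.2 K.
Isochoric: P₃ = P₂(T₃/T₂) = 6.241 × (382/148.2) = 16.08 kPa.

P₃ ≈ 16.1 kPa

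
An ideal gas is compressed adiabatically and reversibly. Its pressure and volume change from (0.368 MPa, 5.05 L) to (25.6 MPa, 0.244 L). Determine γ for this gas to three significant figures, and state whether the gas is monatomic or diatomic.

γ ≈ 1.40; diatomic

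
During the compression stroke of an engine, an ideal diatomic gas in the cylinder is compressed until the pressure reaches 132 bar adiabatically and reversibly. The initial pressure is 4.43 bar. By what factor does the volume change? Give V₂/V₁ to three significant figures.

From PV^γ = const, V₂/V₁ = (P₁/P₂)^(1/γ).
For a diatomic ideal gas γ = 7/5.
V₂/V₁ = (4.43/132)^(5/7) = 0.08852.

V₂/V₁ ≈ 0.0885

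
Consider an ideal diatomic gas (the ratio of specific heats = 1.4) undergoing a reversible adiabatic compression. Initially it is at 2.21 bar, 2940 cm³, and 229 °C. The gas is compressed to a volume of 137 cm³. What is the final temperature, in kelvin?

For a reversible adiabat TV^(γ−1) is constant, so T₂ = T₁ (V₁/V₂)^(γ−1).
T₁ = 229 °C = 502.1 K.
T₂ = 502.1 × (2940/137)^(0.4) = 1712 K.

T₂ ≈ 1710 K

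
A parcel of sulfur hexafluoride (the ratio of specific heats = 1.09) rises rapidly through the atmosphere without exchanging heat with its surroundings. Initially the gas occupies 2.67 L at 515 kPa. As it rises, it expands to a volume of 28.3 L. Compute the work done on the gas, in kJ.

W ≈ -2.92 kJ

P₂ = P₁(V₁/V₂)^γ = 515×(2.67/28.3)^(1.09) = 39.29 kPa.
For a reversible adiabat, W_by_gas = (P₁V₁ − P₂V₂)/(γ−1).
W_by = (515000×0.00267 − 39290×0.0283) / (0.09) = 2925 J.
W_on_gas = −W_by = -2925 J.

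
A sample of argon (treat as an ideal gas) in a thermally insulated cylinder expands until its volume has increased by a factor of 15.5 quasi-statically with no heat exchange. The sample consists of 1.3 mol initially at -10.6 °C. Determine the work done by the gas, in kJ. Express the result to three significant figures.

W ≈ 3.57 kJ

For a reversible adiabat TV^(γ−1) is constant, so T₂ = T₁ (V₁/V₂)^(γ−1).
γ = 5/3 for a monatomic ideal gas, so γ−1 = 2/3.
T₁ = -10.6 °C = 262.5 K.
T₂ = 262.5 × (1/15.5)^(2/3) = 42.23 K.
Q = 0, so ΔU = W_on_gas = nCᵥΔT with Cᵥ = R/(γ−1) = 12.47 J/(mol·K).
ΔU = 1.3 × 12.47 × (42.23 − 262.5) = -3572 J.
Work done by the gas = −ΔU = 3572 J.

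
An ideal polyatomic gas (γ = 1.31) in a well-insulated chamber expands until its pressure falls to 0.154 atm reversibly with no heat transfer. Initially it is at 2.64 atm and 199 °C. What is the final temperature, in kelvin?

Adiabatic: T₂/T₁ = (P₂/P₁)^((γ−1)/γ).
T₁ = 199 °C = 472.1 K.
T₂ = 472.1 × (0.154/2.64)^(0.237) = 241 K.

T₂ ≈ 241 K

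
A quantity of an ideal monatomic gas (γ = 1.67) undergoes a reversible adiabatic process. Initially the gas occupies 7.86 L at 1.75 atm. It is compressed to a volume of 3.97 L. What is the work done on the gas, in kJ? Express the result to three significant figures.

W ≈ 1.21 kJ

P₂ = P₁(V₁/V₂)^γ = 1.75×(7.86/3.97)^(1.67) = 5.475 atm.
For a reversible adiabat, W_by_gas = (P₁V₁ − P₂V₂)/(γ−1).
W_by = (177300×0.00786 − 554800×0.00397) / (0.67) = -1207 J.
W_on_gas = −W_by = 1207 J.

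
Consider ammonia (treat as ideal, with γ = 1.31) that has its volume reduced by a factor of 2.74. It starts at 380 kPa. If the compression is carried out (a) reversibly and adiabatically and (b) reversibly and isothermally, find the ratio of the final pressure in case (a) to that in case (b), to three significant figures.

P_adiabatic / P_isothermal ≈ 1.37

Isothermal: P_b = P₁(V₁/V₂) = 380×2.74.
Adiabatic: P_a = P₁(V₁/V₂)^γ = 380×2.74^(1.31).
P_a/P_b = (V₁/V₂)^(γ−1) = 2.74^(0.31) = 1.367.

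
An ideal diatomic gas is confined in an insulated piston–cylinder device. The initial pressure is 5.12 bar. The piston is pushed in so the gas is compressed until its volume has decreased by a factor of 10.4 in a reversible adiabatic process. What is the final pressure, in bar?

P₂ ≈ 136 bar

Since PV^γ is constant along a reversible adiabat, P₂ = P₁ (V₁/V₂)^γ.
For a diatomic ideal gas γ = 7/5.
P₂ = 5.12 × 10.4^(7/5) = 135.9 bar.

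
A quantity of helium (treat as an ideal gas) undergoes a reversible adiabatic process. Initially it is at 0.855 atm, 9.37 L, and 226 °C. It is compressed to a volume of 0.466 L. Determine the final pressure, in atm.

Adiabatic: P₁V₁^γ = P₂V₂^γ ⇒ P₂ = P₁ (V₁/V₂)^γ.
γ = 5/3 for a monatomic ideal gas.
P₂ = 0.855 × (9.37/0.466)^(5/3) = 127.1 atm.

P₂ ≈ 127 atm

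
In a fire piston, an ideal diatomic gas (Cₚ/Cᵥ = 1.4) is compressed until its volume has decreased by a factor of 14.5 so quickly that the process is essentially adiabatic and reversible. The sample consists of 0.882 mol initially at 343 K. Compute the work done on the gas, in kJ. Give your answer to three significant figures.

W ≈ 12.0 kJ

Adiabatic: T₁V₁^(γ−1) = T₂V₂^(γ−1) ⇒ T₂ = T₁ (V₁/V₂)^(γ−1).
T₂ = 343 × 14.5^(0.4) = 999.6 K.
Q = 0, so ΔU = W_on_gas = nCᵥΔT with Cᵥ = R/(γ−1) = 20.79 J/(mol·K).
ΔU = 0.882 × 20.79 × (999.6 − 343) = 12040 J.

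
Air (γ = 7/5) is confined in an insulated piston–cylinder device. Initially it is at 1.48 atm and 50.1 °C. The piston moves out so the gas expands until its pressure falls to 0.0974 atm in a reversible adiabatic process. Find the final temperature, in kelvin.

T₂ ≈ 149 K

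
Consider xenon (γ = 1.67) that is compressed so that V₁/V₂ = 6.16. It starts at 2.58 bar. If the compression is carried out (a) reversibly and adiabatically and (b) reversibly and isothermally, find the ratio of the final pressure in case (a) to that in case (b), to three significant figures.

P_adiabatic / P_isothermal ≈ 3.38

Isothermal: P_b = P₁(V₁/V₂) = 2.58×6.16.
Adiabatic: P_a = P₁(V₁/V₂)^γ = 2.58×6.16^(1.67).
P_a/P_b = (V₁/V₂)^(γ−1) = 6.16^(0.67) = 3.381.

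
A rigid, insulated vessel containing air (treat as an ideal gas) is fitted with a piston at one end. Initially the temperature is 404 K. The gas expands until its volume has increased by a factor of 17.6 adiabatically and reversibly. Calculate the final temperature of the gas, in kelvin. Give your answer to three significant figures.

For a reversible adiabat TV^(γ−1) is constant, so T₂ = T₁ (V₁/V₂)^(γ−1).
For a diatomic ideal gas γ = 7/5, so γ−1 = 2/5.
T₂ = 404 × (1/17.6)^(2/5) = 128.3 K.

T₂ ≈ 128 K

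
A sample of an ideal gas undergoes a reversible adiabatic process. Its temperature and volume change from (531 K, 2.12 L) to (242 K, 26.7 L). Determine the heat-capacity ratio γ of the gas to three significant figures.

γ ≈ 1.31

TV^(γ−1) = const ⇒ γ − 1 = ln(T₂/T₁) / ln(V₁/V₂).
γ = 1 + ln(242/531) / ln(2.12/26.7) = 1.31.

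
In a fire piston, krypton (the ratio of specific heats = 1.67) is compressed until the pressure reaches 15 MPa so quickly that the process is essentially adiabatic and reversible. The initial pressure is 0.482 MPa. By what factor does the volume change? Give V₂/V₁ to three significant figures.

From PV^γ = const, V₂/V₁ = (P₁/P₂)^(1/γ).
V₂/V₁ = (0.482/15)^(0.599) = 0.1276.

V₂/V₁ ≈ 0.128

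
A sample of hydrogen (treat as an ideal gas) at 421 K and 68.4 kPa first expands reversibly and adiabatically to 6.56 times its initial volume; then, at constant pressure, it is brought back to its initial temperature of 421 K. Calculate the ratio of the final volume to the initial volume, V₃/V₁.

V₃/V₁ ≈ 13.9

For a diatomic ideal gas γ = 7/5.
Adiabatic step: V₂/V₁ = 6.56; T₂ = T₁·(1/6.56)^(2/5) = 198.4 K.
Isobaric step: V₃/V₂ = T₃/T₂ = 421/198.4.
V₃/V₁ = (V₂/V₁)(V₃/V₂) = 6.56 × (421/198.4) = 13.92.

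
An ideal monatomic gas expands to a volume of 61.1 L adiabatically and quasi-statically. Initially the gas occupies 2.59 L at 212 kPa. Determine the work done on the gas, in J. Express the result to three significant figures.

W ≈ -723 J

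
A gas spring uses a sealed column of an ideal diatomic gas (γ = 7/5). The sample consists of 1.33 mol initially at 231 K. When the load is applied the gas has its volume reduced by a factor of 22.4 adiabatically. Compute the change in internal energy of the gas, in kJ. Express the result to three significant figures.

ΔU ≈ 15.8 kJ

Adiabatic: T₁V₁^(γ−1) = T₂V₂^(γ−1) ⇒ T₂ = T₁ (V₁/V₂)^(γ−1).
T₂ = 231 × 22.4^(2/5) = 801.1 K.
Q = 0, so ΔU = W_on_gas = nCᵥΔT with Cᵥ = R/(γ−1) = 20.79 J/(mol·K).
ΔU = 1.33 × 20.79 × (801.1 − 231) = 15760 J.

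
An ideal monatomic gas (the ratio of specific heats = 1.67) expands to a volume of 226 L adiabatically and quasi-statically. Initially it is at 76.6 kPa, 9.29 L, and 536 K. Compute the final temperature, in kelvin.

T₂ ≈ 63.2 K

Adiabatic: T₁V₁^(γ−1) = T₂V₂^(γ−1) ⇒ T₂ = T₁ (V₁/V₂)^(γ−1).
T₂ = 536 × (9.29/226)^(0.67) = 63.17 K.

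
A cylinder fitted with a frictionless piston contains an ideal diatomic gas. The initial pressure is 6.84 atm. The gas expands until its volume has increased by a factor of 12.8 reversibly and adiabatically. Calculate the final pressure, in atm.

Since PV^γ is constant along a reversible adiabat, P₂ = P₁ (V₁/V₂)^γ.
For a diatomic ideal gas γ = 7/5.
P₂ = 6.84 × (1/12.8)^(7/5) = 0.1927 atm.

P₂ ≈ 0.193 atm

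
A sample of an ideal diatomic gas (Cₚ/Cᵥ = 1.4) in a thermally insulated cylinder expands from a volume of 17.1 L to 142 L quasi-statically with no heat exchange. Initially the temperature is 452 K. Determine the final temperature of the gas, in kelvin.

Adiabatic: T₁V₁^(γ−1) = T₂V₂^(γ−1) ⇒ T₂ = T₁ (V₁/V₂)^(γ−1).
T₂ = 452 × (17.1/142)^(0.4) = 193.8 K.

T₂ ≈ 194 K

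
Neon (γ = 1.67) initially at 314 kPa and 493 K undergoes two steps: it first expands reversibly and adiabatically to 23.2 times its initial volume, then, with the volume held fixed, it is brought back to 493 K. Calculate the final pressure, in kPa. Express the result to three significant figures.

P₃ ≈ 13.5 kPa

Adiabatic step (PV^γ = const): P₂ = 314×(1/23.2)^(1.67) = 1.647 kPa; T₂ = 493×(1/23.2)^(0.67) = 59.97 K.
Isochoric: P₃ = P₂(T₃/T₂) = 1.647 × (493/59.97) = 13.53 kPa.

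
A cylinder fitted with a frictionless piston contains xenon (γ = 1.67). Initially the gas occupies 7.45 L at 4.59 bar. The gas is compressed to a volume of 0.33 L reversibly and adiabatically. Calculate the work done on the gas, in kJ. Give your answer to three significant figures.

W ≈ 36.1 kJ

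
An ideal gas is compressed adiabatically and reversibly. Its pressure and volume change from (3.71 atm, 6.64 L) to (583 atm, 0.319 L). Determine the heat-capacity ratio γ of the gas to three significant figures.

γ ≈ 1.67

PV^γ = const ⇒ γ = ln(P₂/P₁) / ln(V₁/V₂).
γ = ln(583/3.71) / ln(6.64/0.319) = 1.666.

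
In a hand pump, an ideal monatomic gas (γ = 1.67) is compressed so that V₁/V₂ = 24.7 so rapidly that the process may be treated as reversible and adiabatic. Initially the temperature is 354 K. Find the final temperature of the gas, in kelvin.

For a reversible adiabat TV^(γ−1) is constant, so T₂ = T₁ (V₁/V₂)^(γ−1).
T₂ = 354 × 24.7^(0.67) = 3035 K.

T₂ ≈ 3030 K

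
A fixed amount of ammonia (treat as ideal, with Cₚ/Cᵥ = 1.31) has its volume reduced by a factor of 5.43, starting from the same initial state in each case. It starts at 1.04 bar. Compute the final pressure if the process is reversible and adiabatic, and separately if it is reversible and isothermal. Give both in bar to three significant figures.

adiabatic: 9.54 bar; isothermal: 5.65 bar

Isothermal: P₂ = P₁(V₁/V₂) = 1.04×5.43 = 5.647 bar.
Adiabatic: P₂ = P₁(V₁/V₂)^γ = 1.04×5.43^(1.31) = 9.542 bar.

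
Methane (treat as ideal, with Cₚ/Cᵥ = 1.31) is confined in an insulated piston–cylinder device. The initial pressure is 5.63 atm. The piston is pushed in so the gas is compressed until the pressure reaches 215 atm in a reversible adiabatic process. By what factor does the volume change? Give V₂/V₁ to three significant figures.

From PV^γ = const, V₂/V₁ = (P₁/P₂)^(1/γ).
V₂/V₁ = (5.63/215)^(0.763) = 0.062.

V₂/V₁ ≈ 0.0620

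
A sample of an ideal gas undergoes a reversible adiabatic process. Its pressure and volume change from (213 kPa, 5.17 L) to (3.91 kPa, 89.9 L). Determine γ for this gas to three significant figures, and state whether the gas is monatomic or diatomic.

PV^γ = const ⇒ γ = ln(P₂/P₁) / ln(V₁/V₂).
γ = ln(3.91/213) / ln(5.17/89.9) = 1.4.
γ ≈ 1.40 is close to 7/5, so the gas is diatomic.

γ ≈ 1.40; diatomic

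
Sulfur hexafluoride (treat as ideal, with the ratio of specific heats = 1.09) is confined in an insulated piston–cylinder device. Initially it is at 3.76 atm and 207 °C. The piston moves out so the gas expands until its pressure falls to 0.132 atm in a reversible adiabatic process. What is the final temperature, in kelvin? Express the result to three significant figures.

Adiabatic: T₂/T₁ = (P₂/P₁)^((γ−1)/γ).
T₁ = 207 °C = 480.1 K.
T₂ = 480.1 × (0.132/3.76)^(0.0826) = 364.1 K.

T₂ ≈ 364 K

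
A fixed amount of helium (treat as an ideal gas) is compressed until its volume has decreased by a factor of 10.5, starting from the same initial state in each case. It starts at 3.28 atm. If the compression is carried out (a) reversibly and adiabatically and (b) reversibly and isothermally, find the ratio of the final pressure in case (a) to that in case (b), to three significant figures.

For a monatomic ideal gas γ = 5/3.
Isothermal: P_b = P₁(V₁/V₂) = 3.28×10.5.
Adiabatic: P_a = P₁(V₁/V₂)^γ = 3.28×10.5^(5/3).
P_a/P_b = (V₁/V₂)^(γ−1) = 10.5^(2/3) = 4.795.

P_adiabatic / P_isothermal ≈ 4.80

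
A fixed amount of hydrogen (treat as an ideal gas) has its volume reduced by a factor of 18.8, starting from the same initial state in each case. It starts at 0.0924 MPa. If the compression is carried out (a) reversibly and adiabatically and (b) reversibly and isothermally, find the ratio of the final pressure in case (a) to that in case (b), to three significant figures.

P_adiabatic / P_isothermal ≈ 3.23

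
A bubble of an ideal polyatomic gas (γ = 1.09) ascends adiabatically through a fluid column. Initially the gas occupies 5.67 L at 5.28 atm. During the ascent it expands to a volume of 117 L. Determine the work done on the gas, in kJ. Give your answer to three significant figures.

W ≈ -8.04 kJ

P₂ = P₁(V₁/V₂)^γ = 5.28×(5.67/117)^(1.09) = 0.1949 atm.
For a reversible adiabat, W_by_gas = (P₁V₁ − P₂V₂)/(γ−1).
W_by = (535000×0.00567 − 19740×0.117) / (0.09) = 8038 J.
W_on_gas = −W_by = -8038 J.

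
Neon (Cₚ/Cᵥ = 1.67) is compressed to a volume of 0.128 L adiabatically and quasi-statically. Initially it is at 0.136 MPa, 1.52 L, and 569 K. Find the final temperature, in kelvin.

For a reversible adiabat TV^(γ−1) is constant, so T₂ = T₁ (V₁/V₂)^(γ−1).
T₂ = 569 × (1.52/0.128)^(0.67) = 2986 K.

T₂ ≈ 2990 K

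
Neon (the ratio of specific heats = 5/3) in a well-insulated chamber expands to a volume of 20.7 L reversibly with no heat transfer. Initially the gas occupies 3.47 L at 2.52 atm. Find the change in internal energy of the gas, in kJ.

P₂ = P₁(V₁/V₂)^γ = 2.52×(3.47/20.7)^(5/3) = 0.1284 atm.
For a reversible adiabat, W_by_gas = (P₁V₁ − P₂V₂)/(γ−1).
W_by = (255300×0.00347 − 13010×0.0207) / (2/3) = 925 J.
Q = 0 ⇒ ΔU = −W_by = -925 J.

ΔU ≈ -0.925 kJ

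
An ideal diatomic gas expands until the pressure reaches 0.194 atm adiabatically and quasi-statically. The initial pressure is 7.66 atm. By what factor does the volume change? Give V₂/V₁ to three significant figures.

V₂/V₁ ≈ 13.8

From PV^γ = const, V₂/V₁ = (P₁/P₂)^(1/γ).
For a diatomic ideal gas γ = 7/5.
V₂/V₁ = (7.66/0.194)^(5/7) = 13.81.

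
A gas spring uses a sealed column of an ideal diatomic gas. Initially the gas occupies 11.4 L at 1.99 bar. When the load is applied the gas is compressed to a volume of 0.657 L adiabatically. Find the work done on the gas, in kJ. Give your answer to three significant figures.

γ = 7/5 for a diatomic ideal gas.
P₂ = P₁(V₁/V₂)^γ = 1.99×(11.4/0.657)^(7/5) = 108.1 bar.
For a reversible adiabat, W_by_gas = (P₁V₁ − P₂V₂)/(γ−1).
W_by = (199000×0.0114 − 1.081×10^7×0.000657) / (2/5) = -12090 J.
W_on_gas = −W_by = 12090 J.

W ≈ 12.1 kJ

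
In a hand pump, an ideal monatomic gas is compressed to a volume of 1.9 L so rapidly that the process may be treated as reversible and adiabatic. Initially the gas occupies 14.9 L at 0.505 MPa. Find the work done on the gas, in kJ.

W ≈ 33.3 kJ

γ = 5/3 for a monatomic ideal gas.
P₂ = P₁(V₁/V₂)^γ = 0.505×(14.9/1.9)^(5/3) = 15.63 MPa.
For a reversible adiabat, W_by_gas = (P₁V₁ − P₂V₂)/(γ−1).
W_by = (505000×0.0149 − 1.563×10^7×0.0019) / (2/3) = -33260 J.
W_on_gas = −W_by = 33260 J.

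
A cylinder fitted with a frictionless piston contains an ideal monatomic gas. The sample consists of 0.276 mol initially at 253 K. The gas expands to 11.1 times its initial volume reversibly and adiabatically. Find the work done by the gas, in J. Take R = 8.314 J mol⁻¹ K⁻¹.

Adiabatic: T₁V₁^(γ−1) = T₂V₂^(γ−1) ⇒ T₂ = T₁ (V₁/V₂)^(γ−1).
γ = 5/3 for a monatomic ideal gas, so γ−1 = 2/3.
T₂ = 253 × (1/11.1)^(2/3) = 50.84 K.
Q = 0, so ΔU = W_on_gas = nCᵥΔT with Cᵥ = R/(γ−1) = 12.47 J/(mol·K).
ΔU = 0.276 × 12.47 × (50.84 − 253) = -695.8 J.
Work done by the gas = −ΔU = 695.8 J.

W ≈ 696 J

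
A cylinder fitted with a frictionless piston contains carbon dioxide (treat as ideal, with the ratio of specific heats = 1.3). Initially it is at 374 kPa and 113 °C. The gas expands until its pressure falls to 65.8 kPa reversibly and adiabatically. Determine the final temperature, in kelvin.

T₂ ≈ 259 K

Adiabatic: T₂/T₁ = (P₂/P₁)^((γ−1)/γ).
T₁ = 113 °C = 386.1 K.
T₂ = 386.1 × (65.8/374)^(0.231) = 258.6 K.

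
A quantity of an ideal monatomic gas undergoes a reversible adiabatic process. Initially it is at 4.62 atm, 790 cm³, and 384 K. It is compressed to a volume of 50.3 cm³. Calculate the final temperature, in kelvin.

For a reversible adiabat TV^(γ−1) is constant, so T₂ = T₁ (V₁/V₂)^(γ−1).
γ = 5/3 for a monatomic ideal gas.
T₂ = 384 × (790/50.3)^(2/3) = 2408 K.

T₂ ≈ 2410 K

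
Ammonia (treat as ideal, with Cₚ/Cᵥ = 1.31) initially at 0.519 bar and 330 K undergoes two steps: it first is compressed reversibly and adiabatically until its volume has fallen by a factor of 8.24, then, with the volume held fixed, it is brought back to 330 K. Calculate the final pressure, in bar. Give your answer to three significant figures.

Adiabatic step (PV^γ = const): P₂ = 0.519×8.24^(1.31) = 8.223 bar; T₂ = 330×8.24^(0.31) = 634.5 K.
Isochoric: P₃ = P₂(T₃/T₂) = 8.223 × (330/634.5) = 4.277 bar.

P₃ ≈ 4.28 bar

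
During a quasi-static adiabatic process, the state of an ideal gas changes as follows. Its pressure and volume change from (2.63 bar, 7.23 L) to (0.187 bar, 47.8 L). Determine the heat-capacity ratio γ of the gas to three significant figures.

γ ≈ 1.40

PV^γ = const ⇒ γ = ln(P₂/P₁) / ln(V₁/V₂).
γ = ln(0.187/2.63) / ln(7.23/47.8) = 1.4.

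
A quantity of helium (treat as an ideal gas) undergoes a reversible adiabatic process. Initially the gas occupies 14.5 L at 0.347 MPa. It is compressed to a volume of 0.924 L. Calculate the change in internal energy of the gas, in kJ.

γ = 5/3 for a monatomic ideal gas.
P₂ = P₁(V₁/V₂)^γ = 0.347×(14.5/0.924)^(5/3) = 34.13 MPa.
For a reversible adiabat, W_by_gas = (P₁V₁ − P₂V₂)/(γ−1).
W_by = (347000×0.0145 − 3.413×10^7×0.000924) / (2/3) = -39760 J.
Q = 0 ⇒ ΔU = −W_by = 39760 J.

ΔU ≈ 39.8 kJ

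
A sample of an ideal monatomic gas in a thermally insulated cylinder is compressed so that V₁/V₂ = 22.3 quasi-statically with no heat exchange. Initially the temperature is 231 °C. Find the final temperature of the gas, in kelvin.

T₂ ≈ 3990 K

For a reversible adiabat TV^(γ−1) is constant, so T₂ = T₁ (V₁/V₂)^(γ−1).
For a monatomic ideal gas γ = 5/3, so γ−1 = 2/3.
T₁ = 231 °C = 504.1 K.
T₂ = 504.1 × 22.3^(2/3) = 3994 K.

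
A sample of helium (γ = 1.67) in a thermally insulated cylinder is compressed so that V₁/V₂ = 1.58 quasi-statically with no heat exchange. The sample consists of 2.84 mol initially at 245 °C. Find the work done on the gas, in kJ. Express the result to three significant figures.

For a reversible adiabat TV^(γ−1) is constant, so T₂ = T₁ (V₁/V₂)^(γ−1).
T₁ = 245 °C = 518.1 K.
T₂ = 518.1 × 1.58^(0.67) = 704 K.
Q = 0, so ΔU = W_on_gas = nCᵥΔT with Cᵥ = R/(γ−1) = 12.41 J/(mol·K).
ΔU = 2.84 × 12.41 × (704 − 518.1) = 6549 J.

W ≈ 6.55 kJ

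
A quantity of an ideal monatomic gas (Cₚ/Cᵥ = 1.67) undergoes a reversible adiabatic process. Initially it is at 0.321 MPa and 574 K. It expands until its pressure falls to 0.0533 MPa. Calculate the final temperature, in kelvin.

Along an adiabat T P^((1−γ)/γ) is constant, so T₂ = T₁ (P₂/P₁)^((γ−1)/γ).
T₂ = 574 × (0.0533/0.321)^(0.401) = 279.3 K.

T₂ ≈ 279 K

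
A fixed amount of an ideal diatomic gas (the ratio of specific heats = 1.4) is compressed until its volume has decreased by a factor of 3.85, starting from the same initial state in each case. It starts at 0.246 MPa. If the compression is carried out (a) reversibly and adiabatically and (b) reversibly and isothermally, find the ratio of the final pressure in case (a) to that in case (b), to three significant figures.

P_adiabatic / P_isothermal ≈ 1.71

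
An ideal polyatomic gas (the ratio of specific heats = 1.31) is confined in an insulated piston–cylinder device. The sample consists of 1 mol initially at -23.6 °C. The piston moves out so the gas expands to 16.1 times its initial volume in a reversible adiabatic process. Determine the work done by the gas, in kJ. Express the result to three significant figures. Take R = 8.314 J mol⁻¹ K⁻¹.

W ≈ 3.86 kJ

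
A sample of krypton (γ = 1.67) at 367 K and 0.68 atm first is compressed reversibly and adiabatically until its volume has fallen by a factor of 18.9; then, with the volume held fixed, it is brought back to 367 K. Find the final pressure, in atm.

Adiabatic step (PV^γ = const): P₂ = 0.68×18.9^(1.67) = 92.09 atm; T₂ = 367×18.9^(0.67) = 2630 K.
Isochoric: P₃ = P₂(T₃/T₂) = 92.09 × (367/2630) = 12.85 atm.

P₃ ≈ 12.9 atm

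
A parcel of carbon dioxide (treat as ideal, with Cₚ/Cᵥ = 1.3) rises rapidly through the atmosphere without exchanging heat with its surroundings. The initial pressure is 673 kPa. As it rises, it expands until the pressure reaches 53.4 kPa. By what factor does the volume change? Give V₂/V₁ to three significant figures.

From PV^γ = const, V₂/V₁ = (P₁/P₂)^(1/γ).
V₂/V₁ = (673/53.4)^(0.769) = 7.023.

V₂/V₁ ≈ 7.02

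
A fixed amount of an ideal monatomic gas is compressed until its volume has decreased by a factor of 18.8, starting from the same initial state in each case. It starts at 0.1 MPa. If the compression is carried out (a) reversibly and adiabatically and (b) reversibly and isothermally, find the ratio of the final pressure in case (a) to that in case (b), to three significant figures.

For a monatomic ideal gas γ = 5/3.
Isothermal: P_b = P₁(V₁/V₂) = 0.1×18.8.
Adiabatic: P_a = P₁(V₁/V₂)^γ = 0.1×18.8^(5/3).
P_a/P_b = (V₁/V₂)^(γ−1) = 18.8^(2/3) = 7.07.

P_adiabatic / P_isothermal ≈ 7.07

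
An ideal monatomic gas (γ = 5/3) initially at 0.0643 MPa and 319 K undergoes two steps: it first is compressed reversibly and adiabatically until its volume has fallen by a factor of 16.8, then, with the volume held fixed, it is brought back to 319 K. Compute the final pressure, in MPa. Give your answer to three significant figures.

Adiabatic step (PV^γ = const): P₂ = 0.0643×16.8^(5/3) = 7.086 MPa; T₂ = 319×16.8^(2/3) = 2092 K.
Isochoric: P₃ = P₂(T₃/T₂) = 7.086 × (319/2092) = 1.08 MPa.

P₃ ≈ 1.08 MPa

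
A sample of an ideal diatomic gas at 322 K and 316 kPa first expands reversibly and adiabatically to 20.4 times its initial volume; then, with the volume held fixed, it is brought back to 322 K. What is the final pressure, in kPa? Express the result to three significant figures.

P₃ ≈ 15.5 kPa

For a diatomic ideal gas γ = 7/5.
Adiabatic step (PV^γ = const): P₂ = 316×(1/20.4)^(7/5) = 4.637 kPa; T₂ = 322×(1/20.4)^(2/5) = 96.38 K.
Isochoric: P₃ = P₂(T₃/T₂) = 4.637 × (322/96.38) = 15.49 kPa.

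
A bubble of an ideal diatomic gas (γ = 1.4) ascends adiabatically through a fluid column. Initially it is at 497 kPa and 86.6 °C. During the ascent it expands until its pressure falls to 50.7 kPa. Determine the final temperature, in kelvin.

Adiabatic: T₂/T₁ = (P₂/P₁)^((γ−1)/γ).
T₁ = 86.6 °C = 359.8 K.
T₂ = 359.8 × (50.7/497)^(0.286) = 187.4 K.

T₂ ≈ 187 K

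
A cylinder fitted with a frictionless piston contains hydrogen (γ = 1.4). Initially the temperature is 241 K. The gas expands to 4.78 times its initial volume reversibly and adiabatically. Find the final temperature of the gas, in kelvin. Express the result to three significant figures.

Adiabatic: T₁V₁^(γ−1) = T₂V₂^(γ−1) ⇒ T₂ = T₁ (V₁/V₂)^(γ−1).
T₂ = 241 × (1/4.78)^(0.4) = 128.9 K.

T₂ ≈ 129 K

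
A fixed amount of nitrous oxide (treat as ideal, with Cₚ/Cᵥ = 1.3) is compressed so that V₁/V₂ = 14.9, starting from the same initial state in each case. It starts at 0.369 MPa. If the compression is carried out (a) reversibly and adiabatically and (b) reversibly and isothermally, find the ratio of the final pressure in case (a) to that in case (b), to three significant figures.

P_adiabatic / P_isothermal ≈ 2.25

Isothermal: P_b = P₁(V₁/V₂) = 0.369×14.9.
Adiabatic: P_a = P₁(V₁/V₂)^γ = 0.369×14.9^(1.3).
P_a/P_b = (V₁/V₂)^(γ−1) = 14.9^(0.3) = 2.249.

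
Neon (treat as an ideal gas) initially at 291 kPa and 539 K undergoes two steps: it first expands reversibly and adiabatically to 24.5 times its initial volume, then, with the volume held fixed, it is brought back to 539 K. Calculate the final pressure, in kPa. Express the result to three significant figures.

For a monatomic ideal gas γ = 5/3.
Adiabatic step (PV^γ = const): P₂ = 291×(1/24.5)^(5/3) = 1.408 kPa; T₂ = 539×(1/24.5)^(2/3) = 63.9 K.
Isochoric: P₃ = P₂(T₃/T₂) = 1.408 × (539/63.9) = 11.88 kPa.

P₃ ≈ 11.9 kPa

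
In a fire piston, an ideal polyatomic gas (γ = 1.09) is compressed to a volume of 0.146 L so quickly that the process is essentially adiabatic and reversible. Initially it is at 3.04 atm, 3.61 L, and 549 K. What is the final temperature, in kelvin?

T₂ ≈ 733 K

Adiabatic: T₁V₁^(γ−1) = T₂V₂^(γ−1) ⇒ T₂ = T₁ (V₁/V₂)^(γ−1).
T₂ = 549 × (3.61/0.146)^(0.09) = 732.8 K.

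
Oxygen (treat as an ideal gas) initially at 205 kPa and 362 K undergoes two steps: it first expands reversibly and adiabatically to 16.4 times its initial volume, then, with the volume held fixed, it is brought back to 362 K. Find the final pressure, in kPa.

For a diatomic ideal gas γ = 7/5.
Adiabatic step (PV^γ = const): P₂ = 205×(1/16.4)^(7/5) = 4.083 kPa; T₂ = 362×(1/16.4)^(2/5) = 118.2 K.
Isochoric: P₃ = P₂(T₃/T₂) = 4.083 × (362/118.2) = 12.5 kPa.

P₃ ≈ 12.5 kPa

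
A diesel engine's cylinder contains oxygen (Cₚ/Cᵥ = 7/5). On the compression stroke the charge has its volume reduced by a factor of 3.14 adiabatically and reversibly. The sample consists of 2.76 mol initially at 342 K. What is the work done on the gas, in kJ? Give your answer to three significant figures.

For a reversible adiabat TV^(γ−1) is constant, so T₂ = T₁ (V₁/V₂)^(γ−1).
T₂ = 342 × 3.14^(2/5) = 540.5 K.
Q = 0, so ΔU = W_on_gas = nCᵥΔT with Cᵥ = R/(γ−1) = 20.79 J/(mol·K).
ΔU = 2.76 × 20.79 × (540.5 − 342) = 11390 J.

W ≈ 11.4 kJ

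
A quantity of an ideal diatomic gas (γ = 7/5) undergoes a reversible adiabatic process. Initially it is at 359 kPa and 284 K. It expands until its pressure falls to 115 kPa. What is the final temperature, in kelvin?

T₂ ≈ 205 K

Adiabatic: T₂/T₁ = (P₂/P₁)^((γ−1)/γ).
T₂ = 284 × (115/359)^(2/7) = 205.1 K.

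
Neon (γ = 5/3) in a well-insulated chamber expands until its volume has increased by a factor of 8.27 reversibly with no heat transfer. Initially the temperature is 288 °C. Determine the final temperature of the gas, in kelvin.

T₂ ≈ 137 K

For a reversible adiabat TV^(γ−1) is constant, so T₂ = T₁ (V₁/V₂)^(γ−1).
T₁ = 288 °C = 561.1 K.
T₂ = 561.1 × (1/8.27)^(2/3) = 137.2 K.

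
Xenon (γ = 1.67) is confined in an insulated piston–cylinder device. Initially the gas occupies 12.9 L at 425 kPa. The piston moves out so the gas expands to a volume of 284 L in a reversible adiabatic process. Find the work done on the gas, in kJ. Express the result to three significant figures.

W ≈ -7.15 kJ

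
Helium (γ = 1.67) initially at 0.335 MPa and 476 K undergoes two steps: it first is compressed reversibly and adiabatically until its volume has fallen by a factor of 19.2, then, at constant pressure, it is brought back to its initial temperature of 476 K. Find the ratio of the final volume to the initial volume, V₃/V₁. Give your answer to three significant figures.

V₃/V₁ ≈ 0.00719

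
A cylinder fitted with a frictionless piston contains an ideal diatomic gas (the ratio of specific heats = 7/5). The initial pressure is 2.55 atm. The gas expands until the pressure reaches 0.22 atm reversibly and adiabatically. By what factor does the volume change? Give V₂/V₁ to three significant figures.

V₂/V₁ ≈ 5.76

From PV^γ = const, V₂/V₁ = (P₁/P₂)^(1/γ).
V₂/V₁ = (2.55/0.22)^(5/7) = 5.756.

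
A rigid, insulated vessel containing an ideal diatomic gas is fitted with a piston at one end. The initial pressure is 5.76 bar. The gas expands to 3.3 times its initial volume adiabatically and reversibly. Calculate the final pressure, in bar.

Since PV^γ is constant along a reversible adiabat, P₂ = P₁ (V₁/V₂)^γ.
For a diatomic ideal gas γ = 7/5.
P₂ = 5.76 × (1/3.3)^(7/5) = 1.083 bar.

P₂ ≈ 1.08 bar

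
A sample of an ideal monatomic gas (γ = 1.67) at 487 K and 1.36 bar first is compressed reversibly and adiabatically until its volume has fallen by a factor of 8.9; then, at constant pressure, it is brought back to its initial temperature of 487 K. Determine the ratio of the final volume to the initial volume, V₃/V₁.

V₃/V₁ ≈ 0.0260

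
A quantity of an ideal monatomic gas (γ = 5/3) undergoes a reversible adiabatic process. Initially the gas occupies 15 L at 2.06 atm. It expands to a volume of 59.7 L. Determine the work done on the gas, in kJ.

P₂ = P₁(V₁/V₂)^γ = 2.06×(15/59.7)^(5/3) = 0.2061 atm.
For a reversible adiabat, W_by_gas = (P₁V₁ − P₂V₂)/(γ−1).
W_by = (208700×0.015 − 20880×0.0597) / (2/3) = 2826 J.
W_on_gas = −W_by = -2826 J.

W ≈ -2.83 kJ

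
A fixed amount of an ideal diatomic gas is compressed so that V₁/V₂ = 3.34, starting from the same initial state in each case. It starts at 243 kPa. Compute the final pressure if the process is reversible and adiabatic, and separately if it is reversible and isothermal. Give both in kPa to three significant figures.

adiabatic: 1310 kPa; isothermal: 812 kPa

For a diatomic ideal gas γ = 7/5.
Isothermal: P₂ = P₁(V₁/V₂) = 243×3.34 = 811.6 kPa.
Adiabatic: P₂ = P₁(V₁/V₂)^γ = 243×3.34^(7/5) = 1315 kPa.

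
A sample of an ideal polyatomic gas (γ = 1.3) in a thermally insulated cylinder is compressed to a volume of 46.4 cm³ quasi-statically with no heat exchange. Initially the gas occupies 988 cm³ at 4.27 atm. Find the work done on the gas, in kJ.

P₂ = P₁(V₁/V₂)^γ = 4.27×(988/46.4)^(1.3) = 227.6 atm.
For a reversible adiabat, W_by_gas = (P₁V₁ − P₂V₂)/(γ−1).
W_by = (432700×0.000988 − 2.306×10^7×4.64×10^-5) / (0.3) = -2142 J.
W_on_gas = −W_by = 2142 J.

W ≈ 2.14 kJ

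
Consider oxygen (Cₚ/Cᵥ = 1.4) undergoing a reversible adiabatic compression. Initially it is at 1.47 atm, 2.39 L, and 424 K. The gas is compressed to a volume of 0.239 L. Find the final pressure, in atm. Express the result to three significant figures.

P₂ ≈ 36.9 atm

Adiabatic: P₁V₁^γ = P₂V₂^γ ⇒ P₂ = P₁ (V₁/V₂)^γ.
P₂ = 1.47 × (2.39/0.239)^(1.4) = 36.92 atm.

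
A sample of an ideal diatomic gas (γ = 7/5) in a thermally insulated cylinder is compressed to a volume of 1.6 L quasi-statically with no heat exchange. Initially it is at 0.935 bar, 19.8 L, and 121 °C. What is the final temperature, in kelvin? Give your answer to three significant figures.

T₂ ≈ 1080 K

For a reversible adiabat TV^(γ−1) is constant, so T₂ = T₁ (V₁/V₂)^(γ−1).
T₁ = 121 °C = 394.1 K.
T₂ = 394.1 × (19.8/1.6)^(2/5) = 1078 K.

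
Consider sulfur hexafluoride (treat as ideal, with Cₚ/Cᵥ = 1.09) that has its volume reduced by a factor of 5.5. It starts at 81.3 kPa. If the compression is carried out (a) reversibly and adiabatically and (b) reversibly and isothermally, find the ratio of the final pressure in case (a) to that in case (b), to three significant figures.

P_adiabatic / P_isothermal ≈ 1.17

Isothermal: P_b = P₁(V₁/V₂) = 81.3×5.5.
Adiabatic: P_a = P₁(V₁/V₂)^γ = 81.3×5.5^(1.09).
P_a/P_b = (V₁/V₂)^(γ−1) = 5.5^(0.09) = 1.166.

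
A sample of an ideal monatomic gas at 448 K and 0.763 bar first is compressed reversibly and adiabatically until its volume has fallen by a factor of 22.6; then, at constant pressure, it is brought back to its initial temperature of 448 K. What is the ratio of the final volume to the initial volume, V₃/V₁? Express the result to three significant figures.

For a monatomic ideal gas γ = 5/3.
Adiabatic step: V₂/V₁ = 0.04425; T₂ = T₁·22.6^(2/3) = 3581 K.
Isobaric step: V₃/V₂ = T₃/T₂ = 448/3581.
V₃/V₁ = (V₂/V₁)(V₃/V₂) = 0.04425 × (448/3581) = 0.005535.

V₃/V₁ ≈ 0.00554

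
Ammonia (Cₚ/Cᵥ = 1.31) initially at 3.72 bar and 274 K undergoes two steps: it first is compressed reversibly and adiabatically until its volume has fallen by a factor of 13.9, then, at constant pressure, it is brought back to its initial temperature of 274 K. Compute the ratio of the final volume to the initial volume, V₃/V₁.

V₃/V₁ ≈ 0.0318

Adiabatic step: V₂/V₁ = 0.07194; T₂ = T₁·13.9^(0.31) = 619.6 K.
Isobaric step: V₃/V₂ = T₃/T₂ = 274/619.6.
V₃/V₁ = (V₂/V₁)(V₃/V₂) = 0.07194 × (274/619.6) = 0.03182.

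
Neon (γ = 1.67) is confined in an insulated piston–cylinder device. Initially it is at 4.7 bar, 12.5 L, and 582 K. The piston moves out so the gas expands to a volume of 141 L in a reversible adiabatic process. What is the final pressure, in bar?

P₂ ≈ 0.0822 bar

Since PV^γ is constant along a reversible adiabat, P₂ = P₁ (V₁/V₂)^γ.
P₂ = 4.7 × (12.5/141)^(1.67) = 0.08218 bar.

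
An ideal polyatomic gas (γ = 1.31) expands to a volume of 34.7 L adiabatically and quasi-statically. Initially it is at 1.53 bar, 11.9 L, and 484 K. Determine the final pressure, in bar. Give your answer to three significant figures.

Since PV^γ is constant along a reversible adiabat, P₂ = P₁ (V₁/V₂)^γ.
P₂ = 1.53 × (11.9/34.7)^(1.31) = 0.3766 bar.

P₂ ≈ 0.377 bar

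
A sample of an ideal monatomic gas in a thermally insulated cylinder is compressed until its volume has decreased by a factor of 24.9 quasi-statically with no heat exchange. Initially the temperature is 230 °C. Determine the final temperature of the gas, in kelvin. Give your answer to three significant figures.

T₂ ≈ 4290 K

For a reversible adiabat TV^(γ−1) is constant, so T₂ = T₁ (V₁/V₂)^(γ−1).
For a monatomic ideal gas γ = 5/3, so γ−1 = 2/3.
T₁ = 230 °C = 503.1 K.
T₂ = 503.1 × 24.9^(2/3) = 4290 K.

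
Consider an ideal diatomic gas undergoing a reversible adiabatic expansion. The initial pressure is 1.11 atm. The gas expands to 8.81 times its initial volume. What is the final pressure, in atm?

Adiabatic: P₁V₁^γ = P₂V₂^γ ⇒ P₂ = P₁ (V₁/V₂)^γ.
For a diatomic ideal gas γ = 7/5.
P₂ = 1.11 × (1/8.81)^(7/5) = 0.05277 atm.

P₂ ≈ 0.0528 atm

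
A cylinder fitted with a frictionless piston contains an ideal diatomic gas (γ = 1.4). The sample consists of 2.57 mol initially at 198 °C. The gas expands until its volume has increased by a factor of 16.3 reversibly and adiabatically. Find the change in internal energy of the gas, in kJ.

ΔU ≈ -16.9 kJ

For a reversible adiabat TV^(γ−1) is constant, so T₂ = T₁ (V₁/V₂)^(γ−1).
T₁ = 198 °C = 471.1 K.
T₂ = 471.1 × (1/16.3)^(0.4) = 154.3 K.
Q = 0, so ΔU = W_on_gas = nCᵥΔT with Cᵥ = R/(γ−1) = 20.79 J/(mol·K).
ΔU = 2.57 × 20.79 × (154.3 − 471.1) = -16930 J.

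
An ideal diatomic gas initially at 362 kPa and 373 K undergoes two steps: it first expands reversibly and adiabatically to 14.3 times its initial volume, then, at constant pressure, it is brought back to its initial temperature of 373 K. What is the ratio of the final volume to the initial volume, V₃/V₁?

For a diatomic ideal gas γ = 7/5.
Adiabatic step: V₂/V₁ = 14.3; T₂ = T₁·(1/14.3)^(2/5) = 128.7 K.
Isobaric step: V₃/V₂ = T₃/T₂ = 373/128.7.
V₃/V₁ = (V₂/V₁)(V₃/V₂) = 14.3 × (373/128.7) = 41.44.

V₃/V₁ ≈ 41.4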